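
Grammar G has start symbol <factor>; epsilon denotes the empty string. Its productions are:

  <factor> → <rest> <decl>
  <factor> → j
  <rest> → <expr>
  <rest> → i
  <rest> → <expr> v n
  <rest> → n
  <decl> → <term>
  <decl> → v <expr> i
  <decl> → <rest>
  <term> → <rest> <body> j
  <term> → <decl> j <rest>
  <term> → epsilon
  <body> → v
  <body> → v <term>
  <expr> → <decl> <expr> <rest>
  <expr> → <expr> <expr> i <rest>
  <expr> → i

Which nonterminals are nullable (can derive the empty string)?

Directly nullable (have an epsilon-production): <term>.
<decl> → <term> with every symbol nullable, so <decl> is nullable.
No other nonterminal has a production whose RHS symbols are all nullable.

{ <decl>, <term> }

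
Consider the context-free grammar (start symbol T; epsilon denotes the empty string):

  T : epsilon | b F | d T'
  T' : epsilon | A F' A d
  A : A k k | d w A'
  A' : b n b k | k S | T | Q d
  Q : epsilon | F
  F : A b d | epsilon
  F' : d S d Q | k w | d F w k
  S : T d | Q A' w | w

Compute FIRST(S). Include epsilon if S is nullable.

{ b, d, k, w }

From S : T d: T nullable, take FIRST(T) ∪ {d} = { b, d }.
From S : Q A' w: Q, A' nullable, take FIRST(Q) ∪ FIRST(A') ∪ {w} = { b, d, k, w }.
S : w contributes {w}.
Union: FIRST(S) = { b, d, k, w }.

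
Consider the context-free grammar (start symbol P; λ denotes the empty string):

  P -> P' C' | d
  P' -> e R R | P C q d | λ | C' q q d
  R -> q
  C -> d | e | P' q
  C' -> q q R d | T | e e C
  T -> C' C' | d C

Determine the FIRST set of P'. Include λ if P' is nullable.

P' -> e R R contributes {e}.
From P' -> P C q d: add FIRST(P) = { d, e, q }.
P' -> λ contributes λ.
From P' -> C' q q d: add FIRST(C') = { d, e, q }.
Union: FIRST(P') = { d, e, q, λ }.

{ d, e, q, λ }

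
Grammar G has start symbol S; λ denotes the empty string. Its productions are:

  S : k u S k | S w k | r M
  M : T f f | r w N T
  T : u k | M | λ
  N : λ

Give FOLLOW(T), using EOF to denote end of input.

{ EOF, f, k, w }

In M : T f f: add FIRST(f f) = { f }.
In M : r w N T: T is at the end, add FOLLOW(M) = { EOF, f, k, w }.
Union: FOLLOW(T) = { EOF, f, k, w }.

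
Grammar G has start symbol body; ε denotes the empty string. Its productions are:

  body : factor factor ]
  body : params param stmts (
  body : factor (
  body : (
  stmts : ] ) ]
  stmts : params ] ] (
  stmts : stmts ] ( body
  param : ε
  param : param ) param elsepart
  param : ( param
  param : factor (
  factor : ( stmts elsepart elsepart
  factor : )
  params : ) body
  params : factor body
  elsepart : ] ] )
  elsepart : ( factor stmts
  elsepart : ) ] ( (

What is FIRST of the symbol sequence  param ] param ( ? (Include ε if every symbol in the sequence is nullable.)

{ (, ), ] }

Add FIRST(param)\{ε} = { (, ) }; param is nullable, continue.
] is a terminal; add {]} and stop.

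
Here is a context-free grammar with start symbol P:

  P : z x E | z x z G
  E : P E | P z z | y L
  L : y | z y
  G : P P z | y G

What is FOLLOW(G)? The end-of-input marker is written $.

{ $, y, z }

In P : z x z G: G is at the end, add FOLLOW(P) = { $, y, z }.
In G : y G: G is at the end, add FOLLOW(G) = { $, y, z }.
Union: FOLLOW(G) = { $, y, z }.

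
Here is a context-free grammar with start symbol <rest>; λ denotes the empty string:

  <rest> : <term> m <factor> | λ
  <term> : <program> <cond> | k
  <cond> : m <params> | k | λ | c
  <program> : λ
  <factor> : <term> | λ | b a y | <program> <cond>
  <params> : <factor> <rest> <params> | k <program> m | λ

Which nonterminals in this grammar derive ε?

{ <cond>, <factor>, <params>, <program>, <rest>, <term> }

Directly nullable (have an λ-production): <rest>, <cond>, <program>, <factor>, <params>.
<term> : <program> <cond> with every symbol nullable, so <term> is nullable.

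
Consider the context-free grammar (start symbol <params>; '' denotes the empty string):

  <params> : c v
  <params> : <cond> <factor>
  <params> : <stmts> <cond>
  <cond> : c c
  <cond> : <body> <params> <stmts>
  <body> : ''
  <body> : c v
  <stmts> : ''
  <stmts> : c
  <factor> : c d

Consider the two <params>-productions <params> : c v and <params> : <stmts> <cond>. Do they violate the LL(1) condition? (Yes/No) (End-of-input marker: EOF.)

FIRST(c v) = { c } and FIRST(<stmts> <cond>) = { c }.
Both contain c, so the two alternatives are not disjoint — LL(1) conflict.

Yes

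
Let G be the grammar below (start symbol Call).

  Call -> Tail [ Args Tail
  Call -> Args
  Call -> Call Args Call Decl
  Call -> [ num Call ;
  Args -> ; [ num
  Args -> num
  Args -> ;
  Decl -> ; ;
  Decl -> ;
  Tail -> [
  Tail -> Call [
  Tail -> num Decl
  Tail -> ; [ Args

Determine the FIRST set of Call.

{ ;, [, num }

From Call -> Tail [ Args Tail: add FIRST(Tail) = { ;, [, num }.
From Call -> Args: add FIRST(Args) = { ;, num }.
From Call -> Call Args Call Decl: add FIRST(Call) = { ;, [, num }.
Call -> [ num Call ; contributes {[}.
Union: FIRST(Call) = { ;, [, num }.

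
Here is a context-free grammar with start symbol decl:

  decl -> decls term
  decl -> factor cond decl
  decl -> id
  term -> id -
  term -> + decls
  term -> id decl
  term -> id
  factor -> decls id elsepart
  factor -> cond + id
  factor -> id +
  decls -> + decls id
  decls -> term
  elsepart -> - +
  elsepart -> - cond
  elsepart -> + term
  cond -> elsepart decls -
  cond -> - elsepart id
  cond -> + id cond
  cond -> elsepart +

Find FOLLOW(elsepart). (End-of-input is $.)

{ +, -, id }

In factor -> decls id elsepart: elsepart is at the end, add FOLLOW(factor) = { +, - }.
In cond -> elsepart decls -: add FIRST(decls -) = { +, id }.
In cond -> - elsepart id: add FIRST(id) = { id }.
In cond -> elsepart +: add FIRST(+) = { + }.
Union: FOLLOW(elsepart) = { +, -, id }.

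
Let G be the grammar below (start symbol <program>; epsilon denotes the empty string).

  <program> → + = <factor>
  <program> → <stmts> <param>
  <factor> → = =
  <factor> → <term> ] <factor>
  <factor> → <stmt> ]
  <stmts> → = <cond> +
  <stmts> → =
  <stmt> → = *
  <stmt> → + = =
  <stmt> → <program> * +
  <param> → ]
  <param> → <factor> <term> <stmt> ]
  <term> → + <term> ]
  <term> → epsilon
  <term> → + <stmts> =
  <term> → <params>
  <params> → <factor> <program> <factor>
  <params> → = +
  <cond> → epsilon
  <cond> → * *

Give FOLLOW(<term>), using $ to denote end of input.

In <factor> → <term> ] <factor>: add FIRST(] <factor>) = { ] }.
In <param> → <factor> <term> <stmt> ]: add FIRST(<stmt> ]) = { +, = }.
In <term> → + <term> ]: add FIRST(]) = { ] }.
Union: FOLLOW(<term>) = { +, =, ] }.

{ +, =, ] }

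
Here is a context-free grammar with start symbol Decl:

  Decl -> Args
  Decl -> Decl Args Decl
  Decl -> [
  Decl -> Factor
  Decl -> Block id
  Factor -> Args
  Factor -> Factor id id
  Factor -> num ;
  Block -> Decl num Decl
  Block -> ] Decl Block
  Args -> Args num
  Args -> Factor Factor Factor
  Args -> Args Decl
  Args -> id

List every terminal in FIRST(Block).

From Block -> Decl num Decl: add FIRST(Decl) = { [, ], id, num }.
Block -> ] Decl Block contributes {]}.
Union: FIRST(Block) = { [, ], id, num }.

{ [, ], id, num }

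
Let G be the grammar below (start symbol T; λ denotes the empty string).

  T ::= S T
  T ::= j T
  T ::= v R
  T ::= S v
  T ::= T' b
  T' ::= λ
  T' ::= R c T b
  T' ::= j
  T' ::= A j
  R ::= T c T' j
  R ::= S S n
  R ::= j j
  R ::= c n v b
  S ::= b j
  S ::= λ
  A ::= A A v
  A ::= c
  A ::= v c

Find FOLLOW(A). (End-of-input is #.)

In T' ::= A j: add FIRST(j) = { j }.
In A ::= A A v: add FIRST(A v) = { c, v }.
In A ::= A A v: add FIRST(v) = { v }.
Union: FOLLOW(A) = { c, j, v }.

{ c, j, v }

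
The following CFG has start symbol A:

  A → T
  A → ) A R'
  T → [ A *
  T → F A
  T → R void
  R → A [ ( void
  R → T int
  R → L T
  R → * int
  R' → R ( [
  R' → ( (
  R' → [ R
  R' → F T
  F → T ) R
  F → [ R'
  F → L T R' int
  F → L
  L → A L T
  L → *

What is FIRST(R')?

{ (, ), *, [ }

From R' → R ( [: add FIRST(R) = { ), *, [ }.
R' → ( ( contributes {(}.
R' → [ R contributes {[}.
From R' → F T: add FIRST(F) = { ), *, [ }.
Union: FIRST(R') = { (, ), *, [ }.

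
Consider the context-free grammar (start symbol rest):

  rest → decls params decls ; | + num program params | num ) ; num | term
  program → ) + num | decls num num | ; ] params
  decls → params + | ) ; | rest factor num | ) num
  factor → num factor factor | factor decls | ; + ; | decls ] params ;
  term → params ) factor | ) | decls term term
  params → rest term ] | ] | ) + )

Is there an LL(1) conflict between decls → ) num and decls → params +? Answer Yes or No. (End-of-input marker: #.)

FIRST() num) = { ) } and FIRST(params +) = { ), +, ], num }.
Both contain ), so the two alternatives are not disjoint — LL(1) conflict.

Yes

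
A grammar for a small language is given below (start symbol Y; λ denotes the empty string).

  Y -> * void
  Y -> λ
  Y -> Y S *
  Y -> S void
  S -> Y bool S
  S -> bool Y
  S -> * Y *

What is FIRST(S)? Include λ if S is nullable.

{ *, bool }

From S -> Y bool S: Y nullable, take FIRST(Y) ∪ {bool} = { *, bool }.
S -> bool Y contributes {bool}.
S -> * Y * contributes {*}.
Union: FIRST(S) = { *, bool }.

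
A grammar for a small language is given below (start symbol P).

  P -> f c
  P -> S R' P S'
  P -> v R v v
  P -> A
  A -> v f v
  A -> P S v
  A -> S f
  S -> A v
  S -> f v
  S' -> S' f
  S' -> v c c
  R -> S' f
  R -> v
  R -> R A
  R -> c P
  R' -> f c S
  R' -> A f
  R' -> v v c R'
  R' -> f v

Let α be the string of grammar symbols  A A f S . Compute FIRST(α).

Add FIRST(A) = { f, v }; A is not nullable, stop.

{ f, v }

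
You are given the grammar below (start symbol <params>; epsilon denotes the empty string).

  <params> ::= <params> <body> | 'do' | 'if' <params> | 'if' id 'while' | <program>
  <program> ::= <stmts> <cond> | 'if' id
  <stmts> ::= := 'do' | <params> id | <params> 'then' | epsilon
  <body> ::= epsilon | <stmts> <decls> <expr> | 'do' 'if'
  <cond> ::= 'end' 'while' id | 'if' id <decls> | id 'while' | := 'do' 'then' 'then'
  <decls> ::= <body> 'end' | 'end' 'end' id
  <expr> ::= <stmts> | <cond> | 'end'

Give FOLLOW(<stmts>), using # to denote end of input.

{ #, 'do', 'end', 'if', 'then', :=, id }

In <program> ::= <stmts> <cond>: add FIRST(<cond>) = { 'end', 'if', :=, id }.
In <body> ::= <stmts> <decls> <expr>: add FIRST(<decls> <expr>) = { 'do', 'end', 'if', :=, id }.
In <expr> ::= <stmts>: <stmts> is at the end, add FOLLOW(<expr>) = { #, 'do', 'end', 'if', 'then', :=, id }.
Union: FOLLOW(<stmts>) = { #, 'do', 'end', 'if', 'then', :=, id }.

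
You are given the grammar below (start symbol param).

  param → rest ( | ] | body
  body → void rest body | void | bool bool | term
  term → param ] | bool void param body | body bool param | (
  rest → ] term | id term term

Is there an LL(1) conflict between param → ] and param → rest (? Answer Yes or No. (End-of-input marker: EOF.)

Yes

FIRST(]) = { ] } and FIRST(rest () = { ], id }.
Both contain ], so the two alternatives are not disjoint — LL(1) conflict.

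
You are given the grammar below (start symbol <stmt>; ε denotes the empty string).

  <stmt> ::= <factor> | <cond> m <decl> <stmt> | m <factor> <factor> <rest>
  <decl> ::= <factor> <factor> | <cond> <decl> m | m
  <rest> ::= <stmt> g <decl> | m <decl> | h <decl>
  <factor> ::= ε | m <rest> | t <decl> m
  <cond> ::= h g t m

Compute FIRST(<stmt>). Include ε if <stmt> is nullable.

{ h, m, t, ε }

From <stmt> ::= <factor>: add FIRST(<factor>) = { m, t, ε } (including ε since <factor> is nullable).
From <stmt> ::= <cond> m <decl> <stmt>: add FIRST(<cond>) = { h }.
<stmt> ::= m <factor> <factor> <rest> contributes {m}.
Union: FIRST(<stmt>) = { h, m, t, ε }.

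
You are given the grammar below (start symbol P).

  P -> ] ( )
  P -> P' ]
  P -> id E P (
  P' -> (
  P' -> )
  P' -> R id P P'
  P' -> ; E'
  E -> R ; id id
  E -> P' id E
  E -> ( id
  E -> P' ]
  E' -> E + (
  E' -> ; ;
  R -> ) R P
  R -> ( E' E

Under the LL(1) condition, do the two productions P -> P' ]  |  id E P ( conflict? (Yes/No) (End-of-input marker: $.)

No

FIRST(P' ]) = { (, ), ; } and FIRST(id E P () = { id }.
The FIRST sets are disjoint and neither alternative is nullable — no conflict.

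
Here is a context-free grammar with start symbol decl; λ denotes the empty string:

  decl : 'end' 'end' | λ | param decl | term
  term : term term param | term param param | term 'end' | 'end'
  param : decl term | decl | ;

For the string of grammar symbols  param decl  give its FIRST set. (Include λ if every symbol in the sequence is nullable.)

{ 'end', ;, λ }

Add FIRST(param)\{λ} = { 'end', ; }; param is nullable, continue.
Add FIRST(decl)\{λ} = { 'end', ; }; decl is nullable, continue.
Every symbol is nullable, so include λ.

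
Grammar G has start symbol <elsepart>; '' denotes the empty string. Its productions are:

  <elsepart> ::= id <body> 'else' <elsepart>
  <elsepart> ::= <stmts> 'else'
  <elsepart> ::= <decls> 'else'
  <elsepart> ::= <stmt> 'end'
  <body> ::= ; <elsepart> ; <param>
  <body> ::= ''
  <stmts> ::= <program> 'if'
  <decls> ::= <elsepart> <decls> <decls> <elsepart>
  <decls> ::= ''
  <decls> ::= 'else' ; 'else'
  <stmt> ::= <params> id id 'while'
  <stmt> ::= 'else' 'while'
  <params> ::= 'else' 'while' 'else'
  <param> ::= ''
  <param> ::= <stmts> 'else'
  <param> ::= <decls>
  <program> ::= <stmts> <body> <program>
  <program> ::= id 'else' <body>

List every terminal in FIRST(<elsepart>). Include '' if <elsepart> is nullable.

{ 'else', id }

<elsepart> ::= id <body> 'else' <elsepart> contributes {id}.
From <elsepart> ::= <stmts> 'else': add FIRST(<stmts>) = { id }.
From <elsepart> ::= <decls> 'else': <decls> nullable, take FIRST(<decls>) ∪ {'else'} = { 'else', id }.
From <elsepart> ::= <stmt> 'end': add FIRST(<stmt>) = { 'else' }.
Union: FIRST(<elsepart>) = { 'else', id }.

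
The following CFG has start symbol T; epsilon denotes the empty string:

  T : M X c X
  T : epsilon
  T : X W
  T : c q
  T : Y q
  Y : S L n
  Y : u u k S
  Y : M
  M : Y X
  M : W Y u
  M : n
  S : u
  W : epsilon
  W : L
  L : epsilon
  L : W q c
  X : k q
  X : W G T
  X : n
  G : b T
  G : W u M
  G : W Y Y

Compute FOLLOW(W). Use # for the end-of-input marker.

{ #, b, c, k, n, q, u }

In T : X W: W is at the end, add FOLLOW(T) = { #, b, c, k, n, q, u }.
In M : W Y u: add FIRST(Y u) = { n, q, u }.
In L : W q c: add FIRST(q c) = { q }.
In X : W G T: add FIRST(G T) = { b, n, q, u }.
In G : W u M: add FIRST(u M) = { u }.
In G : W Y Y: add FIRST(Y Y) = { n, q, u }.
Union: FOLLOW(W) = { #, b, c, k, n, q, u }.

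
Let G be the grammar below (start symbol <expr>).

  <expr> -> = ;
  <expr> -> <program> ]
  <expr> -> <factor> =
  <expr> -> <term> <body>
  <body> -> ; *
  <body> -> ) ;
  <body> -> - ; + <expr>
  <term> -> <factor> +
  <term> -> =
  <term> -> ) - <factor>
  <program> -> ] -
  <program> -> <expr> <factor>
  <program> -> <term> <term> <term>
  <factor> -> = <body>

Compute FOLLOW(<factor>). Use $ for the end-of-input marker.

In <expr> -> <factor> =: add FIRST(=) = { = }.
In <term> -> <factor> +: add FIRST(+) = { + }.
In <term> -> ) - <factor>: <factor> is at the end, add FOLLOW(<term>) = { ), -, ;, =, ] }.
In <program> -> <expr> <factor>: <factor> is at the end, add FOLLOW(<program>) = { ] }.
Union: FOLLOW(<factor>) = { ), +, -, ;, =, ] }.

{ ), +, -, ;, =, ] }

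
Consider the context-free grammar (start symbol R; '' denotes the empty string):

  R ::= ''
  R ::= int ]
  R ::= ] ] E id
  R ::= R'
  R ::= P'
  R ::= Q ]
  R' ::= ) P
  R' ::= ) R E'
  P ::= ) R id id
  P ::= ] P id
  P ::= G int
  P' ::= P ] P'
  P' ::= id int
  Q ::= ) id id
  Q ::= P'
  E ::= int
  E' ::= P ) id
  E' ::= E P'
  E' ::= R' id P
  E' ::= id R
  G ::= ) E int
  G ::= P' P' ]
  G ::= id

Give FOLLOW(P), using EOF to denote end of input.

{ EOF, ), ], id, int }

In R' ::= ) P: P is at the end, add FOLLOW(R') = { EOF, ), ], id, int }.
In P ::= ] P id: add FIRST(id) = { id }.
In P' ::= P ] P': add FIRST(] P') = { ] }.
In E' ::= P ) id: add FIRST() id) = { ) }.
In E' ::= R' id P: P is at the end, add FOLLOW(E') = { EOF, ), ], id, int }.
Union: FOLLOW(P) = { EOF, ), ], id, int }.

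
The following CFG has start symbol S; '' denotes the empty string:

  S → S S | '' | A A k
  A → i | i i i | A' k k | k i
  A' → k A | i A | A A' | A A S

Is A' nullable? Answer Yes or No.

Nullable nonterminals: S.
No production of A' has an RHS whose symbols are all nullable, so A' is not nullable.

No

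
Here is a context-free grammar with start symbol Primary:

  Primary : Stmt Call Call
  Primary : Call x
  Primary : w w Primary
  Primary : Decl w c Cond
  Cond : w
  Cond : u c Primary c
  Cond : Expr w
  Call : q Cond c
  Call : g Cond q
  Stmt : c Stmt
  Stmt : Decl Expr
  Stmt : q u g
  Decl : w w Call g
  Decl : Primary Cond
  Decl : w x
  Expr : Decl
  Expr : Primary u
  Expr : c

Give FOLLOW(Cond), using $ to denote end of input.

{ $, c, g, q, u, w }

In Primary : Decl w c Cond: Cond is at the end, add FOLLOW(Primary) = { $, c, g, q, u, w }.
In Call : q Cond c: add FIRST(c) = { c }.
In Call : g Cond q: add FIRST(q) = { q }.
In Decl : Primary Cond: Cond is at the end, add FOLLOW(Decl) = { c, g, q, w }.
Union: FOLLOW(Cond) = { $, c, g, q, u, w }.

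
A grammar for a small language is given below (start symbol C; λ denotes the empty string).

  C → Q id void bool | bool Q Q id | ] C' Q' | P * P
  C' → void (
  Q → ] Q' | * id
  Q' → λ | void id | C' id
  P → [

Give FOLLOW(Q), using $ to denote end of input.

{ *, ], id }

In C → Q id void bool: add FIRST(id void bool) = { id }.
In C → bool Q Q id: add FIRST(Q id) = { *, ] }.
In C → bool Q Q id: add FIRST(id) = { id }.
Union: FOLLOW(Q) = { *, ], id }.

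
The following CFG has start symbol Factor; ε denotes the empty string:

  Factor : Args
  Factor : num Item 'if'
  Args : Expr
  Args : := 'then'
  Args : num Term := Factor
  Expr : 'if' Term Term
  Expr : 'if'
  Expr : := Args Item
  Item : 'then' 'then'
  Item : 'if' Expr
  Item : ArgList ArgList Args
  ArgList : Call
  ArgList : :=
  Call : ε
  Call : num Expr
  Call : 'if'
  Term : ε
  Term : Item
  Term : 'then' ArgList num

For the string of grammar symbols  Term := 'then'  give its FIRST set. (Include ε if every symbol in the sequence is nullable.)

{ 'if', 'then', :=, num }

Add FIRST(Term)\{ε} = { 'if', 'then', :=, num }; Term is nullable, continue.
:= is a terminal; add {:=} and stop.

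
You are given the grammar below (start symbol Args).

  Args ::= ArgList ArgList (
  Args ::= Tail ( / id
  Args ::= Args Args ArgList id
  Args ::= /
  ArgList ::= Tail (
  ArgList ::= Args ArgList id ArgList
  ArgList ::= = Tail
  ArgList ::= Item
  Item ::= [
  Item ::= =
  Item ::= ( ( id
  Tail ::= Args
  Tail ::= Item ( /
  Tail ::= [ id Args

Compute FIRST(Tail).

From Tail ::= Args: add FIRST(Args) = { (, /, =, [ }.
From Tail ::= Item ( /: add FIRST(Item) = { (, =, [ }.
Tail ::= [ id Args contributes {[}.
Union: FIRST(Tail) = { (, /, =, [ }.

{ (, /, =, [ }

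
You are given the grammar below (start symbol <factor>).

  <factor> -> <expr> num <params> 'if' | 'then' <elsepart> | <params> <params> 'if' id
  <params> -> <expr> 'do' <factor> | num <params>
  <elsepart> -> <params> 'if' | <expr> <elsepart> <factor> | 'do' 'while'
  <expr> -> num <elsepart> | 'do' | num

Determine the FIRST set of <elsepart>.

{ 'do', num }

From <elsepart> -> <params> 'if': add FIRST(<params>) = { 'do', num }.
From <elsepart> -> <expr> <elsepart> <factor>: add FIRST(<expr>) = { 'do', num }.
<elsepart> -> 'do' 'while' contributes {'do'}.
Union: FIRST(<elsepart>) = { 'do', num }.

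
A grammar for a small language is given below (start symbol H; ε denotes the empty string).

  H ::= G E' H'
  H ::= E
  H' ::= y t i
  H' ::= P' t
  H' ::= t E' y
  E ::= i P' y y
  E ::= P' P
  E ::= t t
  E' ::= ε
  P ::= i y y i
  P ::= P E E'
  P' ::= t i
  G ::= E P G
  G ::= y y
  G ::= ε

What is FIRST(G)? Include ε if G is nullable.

{ i, t, y, ε }

From G ::= E P G: add FIRST(E) = { i, t }.
G ::= y y contributes {y}.
G ::= ε contributes ε.
Union: FIRST(G) = { i, t, y, ε }.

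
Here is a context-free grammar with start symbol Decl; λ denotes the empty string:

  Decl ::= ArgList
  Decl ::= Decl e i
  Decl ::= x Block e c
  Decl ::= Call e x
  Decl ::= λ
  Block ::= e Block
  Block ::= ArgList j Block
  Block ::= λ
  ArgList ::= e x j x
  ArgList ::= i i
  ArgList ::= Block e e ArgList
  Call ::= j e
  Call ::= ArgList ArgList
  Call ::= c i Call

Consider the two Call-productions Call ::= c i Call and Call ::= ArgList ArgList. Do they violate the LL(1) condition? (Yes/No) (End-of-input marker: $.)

No

FIRST(c i Call) = { c } and FIRST(ArgList ArgList) = { e, i }.
The FIRST sets are disjoint and neither alternative is nullable — no conflict.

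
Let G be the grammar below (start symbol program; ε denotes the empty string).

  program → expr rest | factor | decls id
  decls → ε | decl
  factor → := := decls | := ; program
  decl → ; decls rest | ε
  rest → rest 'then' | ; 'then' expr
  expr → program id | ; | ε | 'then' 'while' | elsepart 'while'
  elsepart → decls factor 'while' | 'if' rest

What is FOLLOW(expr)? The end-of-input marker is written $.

{ $, 'then', 'while', :=, ;, id }

In program → expr rest: add FIRST(rest) = { ; }.
In rest → ; 'then' expr: expr is at the end, add FOLLOW(rest) = { $, 'then', 'while', :=, ;, id }.
Union: FOLLOW(expr) = { $, 'then', 'while', :=, ;, id }.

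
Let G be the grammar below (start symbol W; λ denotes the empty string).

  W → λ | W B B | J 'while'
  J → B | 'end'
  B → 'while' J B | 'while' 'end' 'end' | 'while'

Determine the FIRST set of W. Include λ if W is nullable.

{ 'end', 'while', λ }

W → λ contributes λ.
From W → W B B: W nullable, take FIRST(W) ∪ FIRST(B) = { 'end', 'while' }.
From W → J 'while': add FIRST(J) = { 'end', 'while' }.
Union: FIRST(W) = { 'end', 'while', λ }.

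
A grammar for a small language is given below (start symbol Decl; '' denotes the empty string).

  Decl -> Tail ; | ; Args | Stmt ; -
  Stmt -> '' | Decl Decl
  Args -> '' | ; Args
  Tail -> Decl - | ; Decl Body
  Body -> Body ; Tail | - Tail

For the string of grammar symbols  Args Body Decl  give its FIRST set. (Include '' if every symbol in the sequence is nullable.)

{ -, ; }

Add FIRST(Args)\{''} = { ; }; Args is nullable, continue.
Add FIRST(Body) = { - }; Body is not nullable, stop.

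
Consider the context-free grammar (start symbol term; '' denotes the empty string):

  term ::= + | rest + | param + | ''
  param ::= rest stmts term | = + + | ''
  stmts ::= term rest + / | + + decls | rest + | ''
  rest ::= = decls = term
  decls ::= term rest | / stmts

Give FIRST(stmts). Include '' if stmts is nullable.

{ +, =, '' }

From stmts ::= term rest + /: term nullable, take FIRST(term) ∪ FIRST(rest) = { +, = }.
stmts ::= + + decls contributes {+}.
From stmts ::= rest +: add FIRST(rest) = { = }.
stmts ::= '' contributes ''.
Union: FIRST(stmts) = { +, =, '' }.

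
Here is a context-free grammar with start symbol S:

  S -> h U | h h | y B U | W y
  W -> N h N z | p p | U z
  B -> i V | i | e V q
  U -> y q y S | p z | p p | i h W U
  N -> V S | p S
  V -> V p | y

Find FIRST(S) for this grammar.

S -> h U contributes {h}.
S -> h h contributes {h}.
S -> y B U contributes {y}.
From S -> W y: add FIRST(W) = { i, p, y }.
Union: FIRST(S) = { h, i, p, y }.

{ h, i, p, y }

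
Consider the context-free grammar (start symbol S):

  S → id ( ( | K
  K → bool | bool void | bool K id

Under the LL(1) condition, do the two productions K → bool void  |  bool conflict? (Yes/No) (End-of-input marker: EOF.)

FIRST(bool void) = { bool } and FIRST(bool) = { bool }.
Both contain bool, so the two alternatives are not disjoint — LL(1) conflict.

Yes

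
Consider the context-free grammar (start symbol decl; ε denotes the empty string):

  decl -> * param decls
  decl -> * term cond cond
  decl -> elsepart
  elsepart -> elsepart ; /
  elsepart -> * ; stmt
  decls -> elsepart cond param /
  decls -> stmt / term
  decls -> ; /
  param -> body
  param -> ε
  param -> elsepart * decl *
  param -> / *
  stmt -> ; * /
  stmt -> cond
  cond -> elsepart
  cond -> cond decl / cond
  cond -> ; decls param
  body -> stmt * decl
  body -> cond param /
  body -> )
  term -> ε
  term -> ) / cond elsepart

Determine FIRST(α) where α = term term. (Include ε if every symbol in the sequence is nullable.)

{ ), ε }

Add FIRST(term)\{ε} = { ) }; term is nullable, continue.
Add FIRST(term)\{ε} = { ) }; term is nullable, continue.
Every symbol is nullable, so include ε.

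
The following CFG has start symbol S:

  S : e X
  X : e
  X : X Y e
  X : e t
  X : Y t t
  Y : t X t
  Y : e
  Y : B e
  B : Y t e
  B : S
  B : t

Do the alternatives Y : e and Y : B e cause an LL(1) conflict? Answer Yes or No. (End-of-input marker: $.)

Yes

FIRST(e) = { e } and FIRST(B e) = { e, t }.
Both contain e, so the two alternatives are not disjoint — LL(1) conflict.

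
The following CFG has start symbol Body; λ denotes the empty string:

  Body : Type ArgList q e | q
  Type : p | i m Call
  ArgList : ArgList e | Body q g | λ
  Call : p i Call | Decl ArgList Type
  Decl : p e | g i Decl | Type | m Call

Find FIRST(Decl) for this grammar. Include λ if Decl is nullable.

Decl : p e contributes {p}.
Decl : g i Decl contributes {g}.
From Decl : Type: add FIRST(Type) = { i, p }.
Decl : m Call contributes {m}.
Union: FIRST(Decl) = { g, i, m, p }.

{ g, i, m, p }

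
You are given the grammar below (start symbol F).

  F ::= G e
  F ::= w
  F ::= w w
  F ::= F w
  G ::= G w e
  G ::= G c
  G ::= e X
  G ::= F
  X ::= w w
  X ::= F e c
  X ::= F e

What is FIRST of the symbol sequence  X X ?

Add FIRST(X) = { e, w }; X is not nullable, stop.

{ e, w }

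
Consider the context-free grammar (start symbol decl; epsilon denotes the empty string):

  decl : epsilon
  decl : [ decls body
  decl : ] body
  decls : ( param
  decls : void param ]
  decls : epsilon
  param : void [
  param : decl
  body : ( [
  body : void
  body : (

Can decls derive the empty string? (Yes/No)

Yes

decls has an epsilon-production, so decls ⇒ epsilon.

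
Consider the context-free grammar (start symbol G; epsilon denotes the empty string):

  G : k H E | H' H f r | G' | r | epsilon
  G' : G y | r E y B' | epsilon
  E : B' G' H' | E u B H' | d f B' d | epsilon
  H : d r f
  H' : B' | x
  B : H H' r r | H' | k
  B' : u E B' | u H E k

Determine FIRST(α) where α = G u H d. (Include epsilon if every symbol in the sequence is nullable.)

{ k, r, u, x, y }

Add FIRST(G)\{epsilon} = { k, r, u, x, y }; G is nullable, continue.
u is a terminal; add {u} and stop.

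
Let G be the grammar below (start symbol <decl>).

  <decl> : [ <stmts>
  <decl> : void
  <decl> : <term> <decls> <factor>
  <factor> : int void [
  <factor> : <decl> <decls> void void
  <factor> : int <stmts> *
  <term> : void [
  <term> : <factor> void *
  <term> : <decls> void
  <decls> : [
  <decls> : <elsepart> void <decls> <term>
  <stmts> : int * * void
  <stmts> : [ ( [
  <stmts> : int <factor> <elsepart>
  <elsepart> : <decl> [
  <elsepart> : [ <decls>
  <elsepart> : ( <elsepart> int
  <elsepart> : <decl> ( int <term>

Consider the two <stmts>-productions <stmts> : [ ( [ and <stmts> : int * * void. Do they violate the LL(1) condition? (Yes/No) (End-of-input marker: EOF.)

No

FIRST([ ( [) = { [ } and FIRST(int * * void) = { int }.
The FIRST sets are disjoint and neither alternative is nullable — no conflict.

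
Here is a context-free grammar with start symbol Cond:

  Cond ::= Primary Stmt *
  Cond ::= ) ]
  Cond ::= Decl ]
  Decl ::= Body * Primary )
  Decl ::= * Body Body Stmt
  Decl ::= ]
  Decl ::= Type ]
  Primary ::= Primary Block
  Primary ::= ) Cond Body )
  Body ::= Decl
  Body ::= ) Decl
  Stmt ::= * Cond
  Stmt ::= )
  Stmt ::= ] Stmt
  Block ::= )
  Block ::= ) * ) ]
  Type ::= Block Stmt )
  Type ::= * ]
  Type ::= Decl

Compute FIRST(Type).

From Type ::= Block Stmt ): add FIRST(Block) = { ) }.
Type ::= * ] contributes {*}.
From Type ::= Decl: add FIRST(Decl) = { ), *, ] }.
Union: FIRST(Type) = { ), *, ] }.

{ ), *, ] }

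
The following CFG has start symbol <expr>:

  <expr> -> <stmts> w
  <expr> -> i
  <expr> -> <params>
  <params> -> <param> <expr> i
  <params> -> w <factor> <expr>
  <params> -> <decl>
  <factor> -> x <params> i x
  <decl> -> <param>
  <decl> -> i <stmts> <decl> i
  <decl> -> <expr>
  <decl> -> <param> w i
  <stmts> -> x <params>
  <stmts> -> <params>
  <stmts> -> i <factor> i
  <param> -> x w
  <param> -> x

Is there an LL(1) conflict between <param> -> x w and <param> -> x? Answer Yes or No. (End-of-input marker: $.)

Yes

FIRST(x w) = { x } and FIRST(x) = { x }.
Both contain x, so the two alternatives are not disjoint — LL(1) conflict.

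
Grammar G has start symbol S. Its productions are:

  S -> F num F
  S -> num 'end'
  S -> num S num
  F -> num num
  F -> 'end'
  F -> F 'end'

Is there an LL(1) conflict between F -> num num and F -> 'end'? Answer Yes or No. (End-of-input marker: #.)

FIRST(num num) = { num } and FIRST('end') = { 'end' }.
The FIRST sets are disjoint and neither alternative is nullable — no conflict.

No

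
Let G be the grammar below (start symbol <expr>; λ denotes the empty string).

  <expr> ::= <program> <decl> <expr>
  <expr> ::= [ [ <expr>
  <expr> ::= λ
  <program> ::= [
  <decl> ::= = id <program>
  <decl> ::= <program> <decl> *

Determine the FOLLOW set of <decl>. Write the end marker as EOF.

{ EOF, *, [ }

In <expr> ::= <program> <decl> <expr>: add FIRST(<expr>)\{λ} = { [ }.
  Since <expr> is nullable, also add FOLLOW(<expr>) = { EOF }.
In <decl> ::= <program> <decl> *: add FIRST(*) = { * }.
Union: FOLLOW(<decl>) = { EOF, *, [ }.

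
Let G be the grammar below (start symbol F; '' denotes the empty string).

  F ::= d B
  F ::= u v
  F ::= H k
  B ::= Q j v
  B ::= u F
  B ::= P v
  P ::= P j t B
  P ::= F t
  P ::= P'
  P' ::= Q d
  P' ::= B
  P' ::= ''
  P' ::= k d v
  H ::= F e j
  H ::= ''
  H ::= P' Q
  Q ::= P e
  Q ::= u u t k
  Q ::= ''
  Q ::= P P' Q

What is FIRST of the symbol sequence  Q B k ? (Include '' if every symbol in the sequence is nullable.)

{ d, e, j, k, u, v }

Add FIRST(Q)\{''} = { d, e, j, k, u, v }; Q is nullable, continue.
Add FIRST(B) = { d, e, j, k, u, v }; B is not nullable, stop.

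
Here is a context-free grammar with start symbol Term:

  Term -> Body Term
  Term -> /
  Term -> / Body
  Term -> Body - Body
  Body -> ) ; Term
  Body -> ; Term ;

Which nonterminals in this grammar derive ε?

No nonterminal has an empty production or an RHS whose symbols are all nullable.

{ } (none)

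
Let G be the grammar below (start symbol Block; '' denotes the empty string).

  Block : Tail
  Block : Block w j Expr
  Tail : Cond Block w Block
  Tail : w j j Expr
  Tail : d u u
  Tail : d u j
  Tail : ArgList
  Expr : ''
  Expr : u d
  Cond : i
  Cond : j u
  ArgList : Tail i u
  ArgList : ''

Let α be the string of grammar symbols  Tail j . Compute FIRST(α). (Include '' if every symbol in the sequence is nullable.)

{ d, i, j, w }

Add FIRST(Tail)\{''} = { d, i, j, w }; Tail is nullable, continue.
j is a terminal; add {j} and stop.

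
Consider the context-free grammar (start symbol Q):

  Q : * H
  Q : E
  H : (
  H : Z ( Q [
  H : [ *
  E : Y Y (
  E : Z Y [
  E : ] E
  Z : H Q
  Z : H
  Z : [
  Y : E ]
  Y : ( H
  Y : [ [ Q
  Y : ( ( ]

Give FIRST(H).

H : ( contributes {(}.
From H : Z ( Q [: add FIRST(Z) = { (, [ }.
H : [ * contributes {[}.
Union: FIRST(H) = { (, [ }.

{ (, [ }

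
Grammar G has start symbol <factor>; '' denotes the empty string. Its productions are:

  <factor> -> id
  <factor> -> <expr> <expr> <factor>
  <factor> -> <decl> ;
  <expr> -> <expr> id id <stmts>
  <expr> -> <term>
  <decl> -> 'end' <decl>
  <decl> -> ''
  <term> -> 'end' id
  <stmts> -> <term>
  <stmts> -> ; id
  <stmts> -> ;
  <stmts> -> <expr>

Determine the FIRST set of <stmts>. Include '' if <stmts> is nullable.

{ 'end', ; }

From <stmts> -> <term>: add FIRST(<term>) = { 'end' }.
<stmts> -> ; id contributes {;}.
<stmts> -> ; contributes {;}.
From <stmts> -> <expr>: add FIRST(<expr>) = { 'end' }.
Union: FIRST(<stmts>) = { 'end', ; }.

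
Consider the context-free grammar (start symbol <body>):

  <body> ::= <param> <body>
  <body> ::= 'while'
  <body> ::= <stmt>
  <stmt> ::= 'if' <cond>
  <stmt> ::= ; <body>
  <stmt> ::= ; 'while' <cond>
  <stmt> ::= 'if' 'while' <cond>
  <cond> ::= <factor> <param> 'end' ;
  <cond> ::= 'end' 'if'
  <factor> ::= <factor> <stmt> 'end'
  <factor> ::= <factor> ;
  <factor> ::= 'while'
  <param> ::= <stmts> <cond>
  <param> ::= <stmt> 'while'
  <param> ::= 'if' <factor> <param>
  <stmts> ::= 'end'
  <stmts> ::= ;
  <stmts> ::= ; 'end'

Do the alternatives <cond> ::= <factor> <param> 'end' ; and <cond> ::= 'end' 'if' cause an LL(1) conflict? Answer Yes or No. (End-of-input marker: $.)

FIRST(<factor> <param> 'end' ;) = { 'while' } and FIRST('end' 'if') = { 'end' }.
The FIRST sets are disjoint and neither alternative is nullable — no conflict.

No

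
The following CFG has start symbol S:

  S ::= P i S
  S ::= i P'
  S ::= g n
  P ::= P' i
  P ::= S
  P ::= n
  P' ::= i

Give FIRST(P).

From P ::= P' i: add FIRST(P') = { i }.
From P ::= S: add FIRST(S) = { g, i, n }.
P ::= n contributes {n}.
Union: FIRST(P) = { g, i, n }.

{ g, i, n }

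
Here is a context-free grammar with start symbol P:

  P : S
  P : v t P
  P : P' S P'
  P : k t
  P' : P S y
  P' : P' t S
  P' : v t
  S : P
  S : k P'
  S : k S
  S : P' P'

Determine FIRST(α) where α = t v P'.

t is a terminal; add {t} and stop.

{ t }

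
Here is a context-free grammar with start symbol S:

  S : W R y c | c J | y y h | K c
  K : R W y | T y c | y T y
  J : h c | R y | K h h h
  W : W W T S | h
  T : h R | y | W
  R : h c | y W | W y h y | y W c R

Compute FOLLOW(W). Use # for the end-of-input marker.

In S : W R y c: add FIRST(R y c) = { h, y }.
In K : R W y: add FIRST(y) = { y }.
In W : W W T S: add FIRST(W T S) = { h }.
In W : W W T S: add FIRST(T S) = { h, y }.
In T : W: W is at the end, add FOLLOW(T) = { c, h, y }.
In R : y W: W is at the end, add FOLLOW(R) = { c, h, y }.
In R : W y h y: add FIRST(y h y) = { y }.
In R : y W c R: add FIRST(c R) = { c }.
Union: FOLLOW(W) = { c, h, y }.

{ c, h, y }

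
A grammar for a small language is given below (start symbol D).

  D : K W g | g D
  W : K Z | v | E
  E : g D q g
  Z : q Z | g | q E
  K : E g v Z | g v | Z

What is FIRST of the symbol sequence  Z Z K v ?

Add FIRST(Z) = { g, q }; Z is not nullable, stop.

{ g, q }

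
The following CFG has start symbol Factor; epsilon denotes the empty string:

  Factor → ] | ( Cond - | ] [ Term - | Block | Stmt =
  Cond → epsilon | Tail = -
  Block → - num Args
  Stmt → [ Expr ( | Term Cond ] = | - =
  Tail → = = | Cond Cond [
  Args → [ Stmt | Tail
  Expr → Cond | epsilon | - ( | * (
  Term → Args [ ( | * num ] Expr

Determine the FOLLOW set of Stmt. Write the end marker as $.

{ $, =, [ }

In Factor → Stmt =: add FIRST(=) = { = }.
In Args → [ Stmt: Stmt is at the end, add FOLLOW(Args) = { $, [ }.
Union: FOLLOW(Stmt) = { $, =, [ }.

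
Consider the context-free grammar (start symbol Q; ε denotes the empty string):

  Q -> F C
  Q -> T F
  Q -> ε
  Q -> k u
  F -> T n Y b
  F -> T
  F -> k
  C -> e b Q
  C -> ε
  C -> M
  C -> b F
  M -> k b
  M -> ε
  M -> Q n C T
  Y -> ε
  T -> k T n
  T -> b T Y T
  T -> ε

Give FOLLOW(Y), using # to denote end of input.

In F -> T n Y b: add FIRST(b) = { b }.
In T -> b T Y T: add FIRST(T)\{ε} = { b, k }.
  Since T is nullable, also add FOLLOW(T) = { #, b, e, k, n }.
Union: FOLLOW(Y) = { #, b, e, k, n }.

{ #, b, e, k, n }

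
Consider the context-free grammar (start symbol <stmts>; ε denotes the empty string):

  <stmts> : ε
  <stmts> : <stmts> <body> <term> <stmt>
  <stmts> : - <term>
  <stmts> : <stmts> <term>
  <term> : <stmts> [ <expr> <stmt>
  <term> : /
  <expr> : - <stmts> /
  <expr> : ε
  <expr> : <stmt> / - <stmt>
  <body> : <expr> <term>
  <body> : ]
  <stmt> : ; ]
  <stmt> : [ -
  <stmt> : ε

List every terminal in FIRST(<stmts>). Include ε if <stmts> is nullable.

{ -, /, ;, [, ], ε }

<stmts> : ε contributes ε.
From <stmts> : <stmts> <body> <term> <stmt>: <stmts> nullable, take FIRST(<stmts>) ∪ FIRST(<body>) = { -, /, ;, [, ] }.
<stmts> : - <term> contributes {-}.
From <stmts> : <stmts> <term>: <stmts> nullable, take FIRST(<stmts>) ∪ FIRST(<term>) = { -, /, ;, [, ] }.
Union: FIRST(<stmts>) = { -, /, ;, [, ], ε }.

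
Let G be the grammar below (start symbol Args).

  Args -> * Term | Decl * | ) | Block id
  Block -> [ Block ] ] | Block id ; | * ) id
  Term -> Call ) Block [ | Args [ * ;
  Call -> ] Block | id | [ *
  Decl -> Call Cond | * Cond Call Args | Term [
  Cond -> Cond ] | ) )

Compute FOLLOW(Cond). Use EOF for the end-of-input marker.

{ *, [, ], id }

In Decl -> Call Cond: Cond is at the end, add FOLLOW(Decl) = { * }.
In Decl -> * Cond Call Args: add FIRST(Call Args) = { [, ], id }.
In Cond -> Cond ]: add FIRST(]) = { ] }.
Union: FOLLOW(Cond) = { *, [, ], id }.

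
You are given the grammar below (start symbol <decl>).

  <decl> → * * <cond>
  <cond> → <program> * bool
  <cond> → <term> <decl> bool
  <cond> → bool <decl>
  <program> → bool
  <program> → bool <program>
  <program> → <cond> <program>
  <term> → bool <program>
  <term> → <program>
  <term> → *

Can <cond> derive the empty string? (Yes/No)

No

No nonterminal in this grammar is nullable.
No production of <cond> has an RHS whose symbols are all nullable, so <cond> is not nullable.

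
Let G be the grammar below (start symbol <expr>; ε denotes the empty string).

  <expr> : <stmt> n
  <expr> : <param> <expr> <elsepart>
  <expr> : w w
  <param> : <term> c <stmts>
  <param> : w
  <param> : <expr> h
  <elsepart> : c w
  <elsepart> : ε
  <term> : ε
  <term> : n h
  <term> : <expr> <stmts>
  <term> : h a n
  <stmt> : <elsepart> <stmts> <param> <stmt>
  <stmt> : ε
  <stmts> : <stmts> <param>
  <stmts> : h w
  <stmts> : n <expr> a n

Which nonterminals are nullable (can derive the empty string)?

{ <elsepart>, <stmt>, <term> }

Directly nullable (have an ε-production): <elsepart>, <term>, <stmt>.
No other nonterminal has a production whose RHS symbols are all nullable.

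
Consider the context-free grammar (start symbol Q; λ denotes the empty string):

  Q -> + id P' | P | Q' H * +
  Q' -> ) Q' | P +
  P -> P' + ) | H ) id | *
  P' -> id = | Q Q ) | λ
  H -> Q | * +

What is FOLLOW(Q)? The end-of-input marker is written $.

Q is the start symbol, so $ ∈ FOLLOW(Q).
In P' -> Q Q ): add FIRST(Q )) = { ), *, +, id }.
In P' -> Q Q ): add FIRST()) = { ) }.
In H -> Q: Q is at the end, add FOLLOW(H) = { ), * }.
Union: FOLLOW(Q) = { $, ), *, +, id }.

{ $, ), *, +, id }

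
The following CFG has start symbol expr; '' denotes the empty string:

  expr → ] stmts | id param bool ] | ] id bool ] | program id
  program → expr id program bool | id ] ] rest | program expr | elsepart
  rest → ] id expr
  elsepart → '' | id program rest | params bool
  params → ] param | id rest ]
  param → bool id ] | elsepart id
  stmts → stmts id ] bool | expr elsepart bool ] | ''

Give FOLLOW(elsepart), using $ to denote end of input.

{ ], bool, id }

In program → elsepart: elsepart is at the end, add FOLLOW(program) = { ], bool, id }.
In param → elsepart id: add FIRST(id) = { id }.
In stmts → expr elsepart bool ]: add FIRST(bool ]) = { bool }.
Union: FOLLOW(elsepart) = { ], bool, id }.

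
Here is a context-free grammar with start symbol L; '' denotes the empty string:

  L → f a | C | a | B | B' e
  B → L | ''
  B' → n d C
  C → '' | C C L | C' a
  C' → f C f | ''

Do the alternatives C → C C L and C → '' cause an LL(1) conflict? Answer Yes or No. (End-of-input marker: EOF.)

Yes

FIRST(C C L) = { a, f, n, '' } and FIRST('') = { '' }.
Both alternatives are nullable, violating the LL(1) condition.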